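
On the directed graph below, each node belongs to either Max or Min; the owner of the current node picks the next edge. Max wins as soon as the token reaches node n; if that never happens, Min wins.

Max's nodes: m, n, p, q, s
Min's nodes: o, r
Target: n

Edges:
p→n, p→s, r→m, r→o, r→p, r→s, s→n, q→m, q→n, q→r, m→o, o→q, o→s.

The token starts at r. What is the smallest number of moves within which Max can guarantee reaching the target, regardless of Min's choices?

4

A0 = {n}
A1: add {p, q, s} — p (Max) has p→n; q (Max) has q→n; s (Max) has s→n.
A2: add {o} — o (Min): all of {q, s} already in.
A3: add {m} — m (Max) has m→o.
A4: add {r} — r (Min): all of {m, o, p, s} already in.
A4 = all vertices. Fixed point.
r enters the attractor at level 4, so Max can force the target in 4 moves from there.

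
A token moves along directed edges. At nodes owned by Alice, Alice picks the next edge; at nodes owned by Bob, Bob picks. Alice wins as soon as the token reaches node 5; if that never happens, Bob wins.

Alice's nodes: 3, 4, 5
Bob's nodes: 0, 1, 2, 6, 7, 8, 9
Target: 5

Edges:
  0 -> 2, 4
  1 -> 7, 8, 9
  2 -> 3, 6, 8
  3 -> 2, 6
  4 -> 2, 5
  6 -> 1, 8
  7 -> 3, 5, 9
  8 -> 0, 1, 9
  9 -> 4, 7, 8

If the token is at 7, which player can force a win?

Bob

A0 = {5}
A1: add {4} — 4 (Alice) has 4→5.
A2 = A1; e.g. 0 (Bob) can still go to 2. Fixed point.
7 never enters the attractor, so Bob can avoid the target forever.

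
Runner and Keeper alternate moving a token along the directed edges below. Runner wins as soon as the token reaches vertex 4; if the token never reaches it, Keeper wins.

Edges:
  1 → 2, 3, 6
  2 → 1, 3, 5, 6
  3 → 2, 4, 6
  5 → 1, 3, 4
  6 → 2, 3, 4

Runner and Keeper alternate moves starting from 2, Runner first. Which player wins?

Track states (vertex, player-to-move).
A0 = {(4,Runner), (4,Keeper)}
A1: add {(3,Runner), (5,Runner), (6,Runner)}.
A2 = A1; e.g. (1,Runner) stays out. (2,Runner) never enters ⇒ Keeper avoids the target.

Keeper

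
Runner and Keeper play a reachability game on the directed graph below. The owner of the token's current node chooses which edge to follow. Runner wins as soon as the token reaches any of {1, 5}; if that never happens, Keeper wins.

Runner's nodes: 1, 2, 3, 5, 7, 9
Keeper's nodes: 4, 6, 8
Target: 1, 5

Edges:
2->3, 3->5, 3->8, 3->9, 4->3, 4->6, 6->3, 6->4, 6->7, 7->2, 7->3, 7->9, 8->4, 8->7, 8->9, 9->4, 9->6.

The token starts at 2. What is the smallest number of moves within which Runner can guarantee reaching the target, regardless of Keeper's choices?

2

A0 = {1, 5}
A1: add {3} — 3 (Runner) has 3→5.
A2: add {2, 7} — 2 (Runner) has 2→3; 7 (Runner) has 7→3.
A3 = A2; e.g. 4 (Keeper) can still go to 6. Fixed point.
2 enters the attractor at level 2, so Runner can force the target in 2 moves from there.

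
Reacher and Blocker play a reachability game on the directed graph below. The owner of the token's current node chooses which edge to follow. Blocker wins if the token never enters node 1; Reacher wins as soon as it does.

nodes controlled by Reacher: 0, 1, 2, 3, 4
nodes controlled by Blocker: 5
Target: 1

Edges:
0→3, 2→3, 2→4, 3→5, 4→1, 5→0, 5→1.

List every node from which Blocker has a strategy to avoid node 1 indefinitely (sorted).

0, 3, 5

A0 = {1}
A1: add {4} — 4 (Reacher) has 4→1.
A2: add {2} — 2 (Reacher) has 2→4.
A3 = A2; e.g. 0 (Reacher) has no edge into A2. Fixed point.
Reacher's attractor = {1, 2, 4}; Blocker avoids the target exactly from the complement.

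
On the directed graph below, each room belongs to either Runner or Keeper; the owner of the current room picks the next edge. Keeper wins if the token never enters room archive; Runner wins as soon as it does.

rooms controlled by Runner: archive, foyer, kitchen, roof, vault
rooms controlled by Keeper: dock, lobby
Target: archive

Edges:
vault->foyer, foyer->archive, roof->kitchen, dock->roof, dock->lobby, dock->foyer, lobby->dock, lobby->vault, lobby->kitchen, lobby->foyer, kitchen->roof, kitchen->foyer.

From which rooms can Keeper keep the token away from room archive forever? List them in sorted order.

A0 = {archive}
A1: add {foyer} — foyer (Runner) has foyer→archive.
A2: add {kitchen, vault} — vault (Runner) has vault→foyer; kitchen (Runner) has kitchen→foyer.
A3: add {roof} — roof (Runner) has roof→kitchen.
A4 = A3; e.g. dock (Keeper) can still go to lobby. Fixed point.
Runner's attractor = {archive, foyer, kitchen, roof, vault}; Keeper avoids the target exactly from the complement.

dock, lobby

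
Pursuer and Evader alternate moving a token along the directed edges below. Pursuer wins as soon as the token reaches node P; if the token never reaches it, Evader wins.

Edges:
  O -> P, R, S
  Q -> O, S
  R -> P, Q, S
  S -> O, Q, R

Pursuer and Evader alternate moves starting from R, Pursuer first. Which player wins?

Track states (vertex, player-to-move).
A0 = {(P,Pursuer), (P,Evader)}
A1: add {(O,Pursuer), (R,Pursuer)}.
(R,Pursuer) ∈ A1 ⇒ Pursuer forces the target.

Pursuer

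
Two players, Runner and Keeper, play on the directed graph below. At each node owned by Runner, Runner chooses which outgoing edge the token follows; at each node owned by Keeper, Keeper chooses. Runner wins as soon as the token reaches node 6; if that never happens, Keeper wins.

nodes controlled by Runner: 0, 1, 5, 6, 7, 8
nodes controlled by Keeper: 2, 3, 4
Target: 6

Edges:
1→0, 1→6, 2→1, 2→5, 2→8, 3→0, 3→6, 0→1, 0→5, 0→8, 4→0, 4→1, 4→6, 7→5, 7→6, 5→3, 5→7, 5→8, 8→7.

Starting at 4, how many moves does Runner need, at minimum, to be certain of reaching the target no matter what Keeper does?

A0 = {6}
A1: add {1, 7} — 1 (Runner) has 1→6; 7 (Runner) has 7→6.
A2: add {0, 5, 8} — 0 (Runner) has 0→1; 5 (Runner) has 5→7; 8 (Runner) has 8→7.
A3: add {2, 3, 4} — 2 (Keeper): all of {1, 5, 8} already in; 3 (Keeper): all of {0, 6} already in; 4 (Keeper): all of {0, 1, 6} already in.
A3 = all vertices. Fixed point.
4 enters the attractor at level 3, so Runner can force the target in 3 moves from there.

3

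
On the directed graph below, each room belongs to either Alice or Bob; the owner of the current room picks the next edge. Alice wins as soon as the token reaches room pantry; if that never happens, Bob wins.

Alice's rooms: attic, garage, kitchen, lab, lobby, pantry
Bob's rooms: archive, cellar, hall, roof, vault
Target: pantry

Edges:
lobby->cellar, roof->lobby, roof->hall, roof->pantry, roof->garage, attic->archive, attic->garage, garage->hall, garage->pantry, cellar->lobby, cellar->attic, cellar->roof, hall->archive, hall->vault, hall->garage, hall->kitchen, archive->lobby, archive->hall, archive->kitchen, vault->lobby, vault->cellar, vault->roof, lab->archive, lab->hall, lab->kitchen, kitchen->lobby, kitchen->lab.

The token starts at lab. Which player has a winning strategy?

Bob

A0 = {pantry}
A1: add {garage} — garage (Alice) has garage→pantry.
A2: add {attic} — attic (Alice) has attic→garage.
A3 = A2; e.g. archive (Bob) can still go to lobby. Fixed point.
lab never enters the attractor, so Bob can avoid the target forever.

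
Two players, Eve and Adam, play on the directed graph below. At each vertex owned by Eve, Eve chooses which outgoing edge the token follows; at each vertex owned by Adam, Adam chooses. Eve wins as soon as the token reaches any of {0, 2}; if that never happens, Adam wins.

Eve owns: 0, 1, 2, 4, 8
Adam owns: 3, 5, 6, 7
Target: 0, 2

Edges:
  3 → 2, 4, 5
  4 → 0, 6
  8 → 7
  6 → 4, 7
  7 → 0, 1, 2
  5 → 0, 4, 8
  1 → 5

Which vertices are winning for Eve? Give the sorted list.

A0 = {0, 2}
A1: add {4} — 4 (Eve) has 4→0.
A2 = A1; e.g. 1 (Eve) has no edge into A1. Fixed point.
Eve's winning region = {0, 2, 4}.

0, 2, 4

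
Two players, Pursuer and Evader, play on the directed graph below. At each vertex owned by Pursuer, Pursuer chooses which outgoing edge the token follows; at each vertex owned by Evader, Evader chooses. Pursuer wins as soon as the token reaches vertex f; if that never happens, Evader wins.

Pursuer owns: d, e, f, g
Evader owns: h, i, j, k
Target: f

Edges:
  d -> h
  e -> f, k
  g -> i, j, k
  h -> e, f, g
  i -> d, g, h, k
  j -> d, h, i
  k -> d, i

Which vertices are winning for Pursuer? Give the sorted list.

e, f

A0 = {f}
A1: add {e} — e (Pursuer) has e→f.
A2 = A1; e.g. d (Pursuer) has no edge into A1. Fixed point.
Pursuer's winning region = {e, f}.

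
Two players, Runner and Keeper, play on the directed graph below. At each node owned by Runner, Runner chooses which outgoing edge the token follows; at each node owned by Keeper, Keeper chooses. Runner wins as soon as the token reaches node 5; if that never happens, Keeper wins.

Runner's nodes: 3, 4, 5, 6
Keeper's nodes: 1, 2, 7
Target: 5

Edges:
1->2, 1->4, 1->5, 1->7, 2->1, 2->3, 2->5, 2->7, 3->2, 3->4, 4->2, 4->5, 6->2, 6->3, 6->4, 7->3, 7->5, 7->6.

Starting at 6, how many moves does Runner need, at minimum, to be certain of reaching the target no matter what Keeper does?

A0 = {5}
A1: add {4} — 4 (Runner) has 4→5.
A2: add {3, 6} — 3 (Runner) has 3→4; 6 (Runner) has 6→4.
6 enters the attractor at level 2, so Runner can force the target in 2 moves from there.

2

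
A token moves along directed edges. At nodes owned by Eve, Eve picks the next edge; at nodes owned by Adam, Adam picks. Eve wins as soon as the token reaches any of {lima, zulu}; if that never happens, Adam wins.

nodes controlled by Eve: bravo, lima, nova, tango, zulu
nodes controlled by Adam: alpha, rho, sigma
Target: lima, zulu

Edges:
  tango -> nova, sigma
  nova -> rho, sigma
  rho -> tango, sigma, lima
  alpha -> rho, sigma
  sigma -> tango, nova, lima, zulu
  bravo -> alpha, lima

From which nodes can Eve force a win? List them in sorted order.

A0 = {lima, zulu}
A1: add {bravo} — bravo (Eve) has bravo→lima.
A2 = A1; e.g. tango (Eve) has no edge into A1. Fixed point.
Eve's winning region = {bravo, lima, zulu}.

bravo, lima, zulu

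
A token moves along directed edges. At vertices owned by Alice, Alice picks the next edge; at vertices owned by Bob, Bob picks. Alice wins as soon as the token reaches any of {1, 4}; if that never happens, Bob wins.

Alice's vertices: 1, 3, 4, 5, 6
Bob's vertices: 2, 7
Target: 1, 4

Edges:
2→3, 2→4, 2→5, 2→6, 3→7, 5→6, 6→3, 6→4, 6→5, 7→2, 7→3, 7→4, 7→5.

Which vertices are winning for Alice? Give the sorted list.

1, 4, 5, 6

A0 = {1, 4}
A1: add {6} — 6 (Alice) has 6→4.
A2: add {5} — 5 (Alice) has 5→6.
A3 = A2; e.g. 2 (Bob) can still go to 3. Fixed point.
Alice's winning region = {1, 4, 5, 6}.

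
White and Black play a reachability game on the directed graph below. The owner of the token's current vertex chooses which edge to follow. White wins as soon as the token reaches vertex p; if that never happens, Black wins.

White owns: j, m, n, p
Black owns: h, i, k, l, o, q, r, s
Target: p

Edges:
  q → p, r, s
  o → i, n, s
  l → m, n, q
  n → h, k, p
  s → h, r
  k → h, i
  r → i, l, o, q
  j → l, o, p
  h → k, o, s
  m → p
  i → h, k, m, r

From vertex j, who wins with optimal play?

A0 = {p}
A1: add {j, m, n} — j (White) has j→p; m (White) has m→p; n (White) has n→p.
A2 = A1; e.g. h (Black) can still go to k. Fixed point.
j ∈ A1, so White can force the target.

White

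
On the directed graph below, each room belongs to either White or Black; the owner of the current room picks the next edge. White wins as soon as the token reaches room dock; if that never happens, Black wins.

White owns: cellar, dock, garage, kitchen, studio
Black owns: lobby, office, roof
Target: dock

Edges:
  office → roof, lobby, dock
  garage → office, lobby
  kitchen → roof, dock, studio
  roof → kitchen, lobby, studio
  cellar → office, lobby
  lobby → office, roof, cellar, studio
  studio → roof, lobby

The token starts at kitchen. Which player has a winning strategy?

White

A0 = {dock}
A1: add {kitchen} — kitchen (White) has kitchen→dock.
A2 = A1; e.g. office (Black) can still go to roof. Fixed point.
kitchen ∈ A1, so White can force the target.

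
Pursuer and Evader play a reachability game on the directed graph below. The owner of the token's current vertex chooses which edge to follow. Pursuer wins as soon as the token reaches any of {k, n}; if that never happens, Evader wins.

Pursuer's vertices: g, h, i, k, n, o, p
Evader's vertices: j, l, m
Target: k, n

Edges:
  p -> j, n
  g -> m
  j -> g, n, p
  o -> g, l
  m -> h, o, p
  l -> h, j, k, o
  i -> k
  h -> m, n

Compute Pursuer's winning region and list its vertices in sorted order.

A0 = {k, n}
A1: add {h, i, p} — h (Pursuer) has h→n; i (Pursuer) has i→k; p (Pursuer) has p→n.
A2 = A1; e.g. g (Pursuer) has no edge into A1. Fixed point.
Pursuer's winning region = {h, i, k, n, p}.

h, i, k, n, p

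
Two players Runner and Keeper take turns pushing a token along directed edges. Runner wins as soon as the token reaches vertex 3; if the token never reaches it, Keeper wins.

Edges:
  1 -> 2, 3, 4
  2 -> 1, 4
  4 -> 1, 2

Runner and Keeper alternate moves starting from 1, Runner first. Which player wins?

Track states (vertex, player-to-move).
A0 = {(3,Runner), (3,Keeper)}
A1: add {(1,Runner)}.
(1,Runner) ∈ A1 ⇒ Runner forces the target.

Runner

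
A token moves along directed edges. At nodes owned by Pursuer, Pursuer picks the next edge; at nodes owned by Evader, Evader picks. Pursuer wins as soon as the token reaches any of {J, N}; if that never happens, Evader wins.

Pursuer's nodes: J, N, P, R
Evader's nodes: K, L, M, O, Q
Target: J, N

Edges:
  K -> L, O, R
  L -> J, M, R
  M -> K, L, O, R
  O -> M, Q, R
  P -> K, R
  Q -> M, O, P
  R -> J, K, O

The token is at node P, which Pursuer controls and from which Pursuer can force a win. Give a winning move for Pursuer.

A0 = {J, N}
A1: add {R} — R (Pursuer) has R→J.
A2: add {P} — P (Pursuer) has P→R.
A3 = A2; e.g. K (Evader) can still go to L. Fixed point.
From P, successor R is in the attractor (rank 1); the other successor K is not.

R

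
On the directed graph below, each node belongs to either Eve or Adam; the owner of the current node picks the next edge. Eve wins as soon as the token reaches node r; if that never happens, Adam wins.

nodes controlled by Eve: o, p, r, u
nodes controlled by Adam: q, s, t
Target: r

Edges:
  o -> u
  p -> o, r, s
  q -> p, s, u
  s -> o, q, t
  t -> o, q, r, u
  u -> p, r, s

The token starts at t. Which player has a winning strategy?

A0 = {r}
A1: add {p, u} — p (Eve) has p→r; u (Eve) has u→r.
A2: add {o} — o (Eve) has o→u.
A3 = A2; e.g. q (Adam) can still go to s. Fixed point.
t never enters the attractor, so Adam can avoid the target forever.

Adam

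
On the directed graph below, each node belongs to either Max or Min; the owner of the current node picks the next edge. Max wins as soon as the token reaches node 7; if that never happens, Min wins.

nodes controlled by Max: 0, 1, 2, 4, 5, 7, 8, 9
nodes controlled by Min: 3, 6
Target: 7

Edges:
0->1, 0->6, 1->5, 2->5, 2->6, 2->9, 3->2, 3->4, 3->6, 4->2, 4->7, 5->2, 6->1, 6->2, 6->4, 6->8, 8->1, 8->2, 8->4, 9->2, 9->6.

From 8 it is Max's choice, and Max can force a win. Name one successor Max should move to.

A0 = {7}
A1: add {4} — 4 (Max) has 4→7.
A2: add {8} — 8 (Max) has 8→4.
A3 = A2; e.g. 0 (Max) has no edge into A2. Fixed point.
From 8, successor 4 is in the attractor (rank 1); the other successors 1, 2 are not.

4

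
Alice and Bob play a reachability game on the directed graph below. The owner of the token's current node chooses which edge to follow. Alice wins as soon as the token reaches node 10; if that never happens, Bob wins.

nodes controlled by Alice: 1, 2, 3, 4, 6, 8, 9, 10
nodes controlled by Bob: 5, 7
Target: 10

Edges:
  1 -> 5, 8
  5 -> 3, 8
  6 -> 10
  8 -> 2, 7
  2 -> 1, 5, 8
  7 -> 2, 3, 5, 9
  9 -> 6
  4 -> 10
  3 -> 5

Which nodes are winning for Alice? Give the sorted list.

4, 6, 9, 10

A0 = {10}
A1: add {4, 6} — 4 (Alice) has 4→10; 6 (Alice) has 6→10.
A2: add {9} — 9 (Alice) has 9→6.
A3 = A2; e.g. 1 (Alice) has no edge into A2. Fixed point.
Alice's winning region = {4, 6, 9, 10}.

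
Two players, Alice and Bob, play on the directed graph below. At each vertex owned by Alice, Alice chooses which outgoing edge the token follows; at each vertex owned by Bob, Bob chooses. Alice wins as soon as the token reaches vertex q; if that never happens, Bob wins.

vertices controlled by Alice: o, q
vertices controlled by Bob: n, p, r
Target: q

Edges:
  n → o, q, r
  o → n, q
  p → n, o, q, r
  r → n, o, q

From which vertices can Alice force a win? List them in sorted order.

A0 = {q}
A1: add {o} — o (Alice) has o→q.
A2 = A1; e.g. n (Bob) can still go to r. Fixed point.
Alice's winning region = {o, q}.

o, q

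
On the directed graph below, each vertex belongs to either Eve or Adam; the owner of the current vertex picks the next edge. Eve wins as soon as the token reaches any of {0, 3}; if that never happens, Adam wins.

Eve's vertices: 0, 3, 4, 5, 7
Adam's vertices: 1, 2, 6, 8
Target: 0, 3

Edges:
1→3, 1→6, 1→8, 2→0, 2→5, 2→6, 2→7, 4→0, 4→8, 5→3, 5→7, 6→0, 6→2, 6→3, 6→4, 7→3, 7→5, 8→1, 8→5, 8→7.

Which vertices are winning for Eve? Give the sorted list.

A0 = {0, 3}
A1: add {4, 5, 7} — 4 (Eve) has 4→0; 5 (Eve) has 5→3; 7 (Eve) has 7→3.
A2 = A1; e.g. 1 (Adam) can still go to 6. Fixed point.
Eve's winning region = {0, 3, 4, 5, 7}.

0, 3, 4, 5, 7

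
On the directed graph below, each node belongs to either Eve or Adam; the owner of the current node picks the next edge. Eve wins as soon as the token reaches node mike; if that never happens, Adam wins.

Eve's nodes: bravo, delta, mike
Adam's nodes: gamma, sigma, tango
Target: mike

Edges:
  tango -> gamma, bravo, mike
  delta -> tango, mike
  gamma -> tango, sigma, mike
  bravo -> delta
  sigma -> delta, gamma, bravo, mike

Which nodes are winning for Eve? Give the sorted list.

bravo, delta, mike

A0 = {mike}
A1: add {delta} — delta (Eve) has delta→mike.
A2: add {bravo} — bravo (Eve) has bravo→delta.
A3 = A2; e.g. tango (Adam) can still go to gamma. Fixed point.
Eve's winning region = {bravo, delta, mike}.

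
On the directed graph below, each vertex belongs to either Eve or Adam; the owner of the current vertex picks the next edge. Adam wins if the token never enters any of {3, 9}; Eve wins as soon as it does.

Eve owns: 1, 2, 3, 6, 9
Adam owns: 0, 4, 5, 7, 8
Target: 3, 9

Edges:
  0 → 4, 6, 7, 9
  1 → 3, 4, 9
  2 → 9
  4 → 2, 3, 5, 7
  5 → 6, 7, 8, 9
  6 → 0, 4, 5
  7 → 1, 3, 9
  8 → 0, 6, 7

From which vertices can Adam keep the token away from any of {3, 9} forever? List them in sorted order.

0, 4, 5, 6, 8

A0 = {3, 9}
A1: add {1, 2} — 1 (Eve) has 1→3; 2 (Eve) has 2→9.
A2: add {7} — 7 (Adam): all of {1, 3, 9} already in.
A3 = A2; e.g. 0 (Adam) can still go to 4. Fixed point.
Eve's attractor = {1, 2, 3, 7, 9}; Adam avoids the target exactly from the complement.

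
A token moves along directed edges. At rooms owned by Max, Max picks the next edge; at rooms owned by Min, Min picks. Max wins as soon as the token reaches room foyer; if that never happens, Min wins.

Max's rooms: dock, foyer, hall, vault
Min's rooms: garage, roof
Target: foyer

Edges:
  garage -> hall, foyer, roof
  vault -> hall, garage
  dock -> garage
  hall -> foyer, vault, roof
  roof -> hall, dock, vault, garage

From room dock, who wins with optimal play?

Min

A0 = {foyer}
A1: add {hall} — hall (Max) has hall→foyer.
A2: add {vault} — vault (Max) has vault→hall.
A3 = A2; e.g. dock (Max) has no edge into A2. Fixed point.
dock never enters the attractor, so Min can avoid the target forever.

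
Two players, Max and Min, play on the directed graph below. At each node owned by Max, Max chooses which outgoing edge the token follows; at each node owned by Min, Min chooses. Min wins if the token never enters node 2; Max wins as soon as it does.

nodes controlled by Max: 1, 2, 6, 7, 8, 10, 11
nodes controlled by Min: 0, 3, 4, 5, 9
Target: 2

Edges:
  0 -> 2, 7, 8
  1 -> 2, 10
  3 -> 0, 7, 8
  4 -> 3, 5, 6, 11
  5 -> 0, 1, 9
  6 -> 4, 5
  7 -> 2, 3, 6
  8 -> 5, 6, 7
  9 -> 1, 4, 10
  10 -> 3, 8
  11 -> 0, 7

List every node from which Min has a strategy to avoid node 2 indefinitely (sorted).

4, 5, 6, 9

A0 = {2}
A1: add {1, 7} — 1 (Max) has 1→2; 7 (Max) has 7→2.
A2: add {8, 11} — 8 (Max) has 8→7; 11 (Max) has 11→7.
A3: add {0, 10} — 0 (Min): all of {2, 7, 8} already in; 10 (Max) has 10→8.
A4: add {3} — 3 (Min): all of {0, 7, 8} already in.
A5 = A4; e.g. 4 (Min) can still go to 5. Fixed point.
Max's attractor = {0, 1, 2, 3, 7, 8, 10, 11}; Min avoids the target exactly from the complement.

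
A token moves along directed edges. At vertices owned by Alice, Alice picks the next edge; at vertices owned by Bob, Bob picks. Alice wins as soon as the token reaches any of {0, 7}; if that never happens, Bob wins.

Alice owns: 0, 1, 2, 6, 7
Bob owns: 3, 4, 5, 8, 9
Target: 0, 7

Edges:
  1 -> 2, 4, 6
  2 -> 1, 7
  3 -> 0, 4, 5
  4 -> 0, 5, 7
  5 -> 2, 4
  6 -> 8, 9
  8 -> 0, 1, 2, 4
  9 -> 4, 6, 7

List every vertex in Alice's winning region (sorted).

0, 1, 2, 7

A0 = {0, 7}
A1: add {2} — 2 (Alice) has 2→7.
A2: add {1} — 1 (Alice) has 1→2.
A3 = A2; e.g. 3 (Bob) can still go to 4. Fixed point.
Alice's winning region = {0, 1, 2, 7}.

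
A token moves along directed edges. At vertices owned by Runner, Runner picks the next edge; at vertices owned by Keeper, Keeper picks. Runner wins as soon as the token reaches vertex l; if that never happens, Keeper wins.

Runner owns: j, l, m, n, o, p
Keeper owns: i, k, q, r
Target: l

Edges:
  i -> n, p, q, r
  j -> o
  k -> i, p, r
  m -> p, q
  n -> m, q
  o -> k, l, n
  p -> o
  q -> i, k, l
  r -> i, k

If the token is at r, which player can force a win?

A0 = {l}
A1: add {o} — o (Runner) has o→l.
A2: add {j, p} — j (Runner) has j→o; p (Runner) has p→o.
A3: add {m} — m (Runner) has m→p.
A4: add {n} — n (Runner) has n→m.
A5 = A4; e.g. i (Keeper) can still go to q. Fixed point.
r never enters the attractor, so Keeper can avoid the target forever.

Keeper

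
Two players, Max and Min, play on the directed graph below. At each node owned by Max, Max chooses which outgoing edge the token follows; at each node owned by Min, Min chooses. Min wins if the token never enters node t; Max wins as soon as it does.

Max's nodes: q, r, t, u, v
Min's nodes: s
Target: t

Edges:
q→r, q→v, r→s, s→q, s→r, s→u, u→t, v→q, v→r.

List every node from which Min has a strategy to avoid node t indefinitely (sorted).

q, r, s, v

A0 = {t}
A1: add {u} — u (Max) has u→t.
A2 = A1; e.g. q (Max) has no edge into A1. Fixed point.
Max's attractor = {t, u}; Min avoids the target exactly from the complement.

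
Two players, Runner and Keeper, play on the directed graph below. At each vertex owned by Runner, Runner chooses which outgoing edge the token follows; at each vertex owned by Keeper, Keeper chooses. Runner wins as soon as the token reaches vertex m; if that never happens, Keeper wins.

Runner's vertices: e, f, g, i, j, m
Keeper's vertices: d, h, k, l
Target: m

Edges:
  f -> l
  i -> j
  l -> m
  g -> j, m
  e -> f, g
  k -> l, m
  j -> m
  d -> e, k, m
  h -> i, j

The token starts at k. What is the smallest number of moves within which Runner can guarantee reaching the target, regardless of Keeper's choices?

2

A0 = {m}
A1: add {g, j, l} — g (Runner) has g→m; j (Runner) has j→m; l (Keeper): all of {m} already in.
A2: add {e, f, i, k} — e (Runner) has e→g; f (Runner) has f→l; i (Runner) has i→j; k (Keeper): all of {l, m} already in.
k enters the attractor at level 2, so Runner can force the target in 2 moves from there.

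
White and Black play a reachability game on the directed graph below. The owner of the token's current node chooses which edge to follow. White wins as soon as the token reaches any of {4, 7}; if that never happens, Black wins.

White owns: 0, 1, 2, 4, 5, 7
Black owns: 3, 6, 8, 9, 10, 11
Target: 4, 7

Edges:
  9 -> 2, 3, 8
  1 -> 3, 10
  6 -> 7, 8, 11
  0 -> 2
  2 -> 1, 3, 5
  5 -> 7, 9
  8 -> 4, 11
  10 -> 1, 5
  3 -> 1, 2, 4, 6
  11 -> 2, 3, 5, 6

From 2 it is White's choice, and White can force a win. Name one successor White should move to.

A0 = {4, 7}
A1: add {5} — 5 (White) has 5→7.
A2: add {2} — 2 (White) has 2→5.
A3: add {0} — 0 (White) has 0→2.
A4 = A3; e.g. 1 (White) has no edge into A3. Fixed point.
From 2, successor 5 is in the attractor (rank 1); the other successors 1, 3 are not.

5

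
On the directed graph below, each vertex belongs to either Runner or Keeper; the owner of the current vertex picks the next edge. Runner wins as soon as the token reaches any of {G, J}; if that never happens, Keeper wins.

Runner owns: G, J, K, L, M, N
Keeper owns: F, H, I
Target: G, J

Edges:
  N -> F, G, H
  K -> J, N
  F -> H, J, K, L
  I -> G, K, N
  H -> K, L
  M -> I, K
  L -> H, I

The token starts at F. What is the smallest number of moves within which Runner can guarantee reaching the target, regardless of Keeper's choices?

5

A0 = {G, J}
A1: add {K, N} — K (Runner) has K→J; N (Runner) has N→G.
A2: add {I, M} — I (Keeper): all of {G, K, N} already in; M (Runner) has M→K.
A3: add {L} — L (Runner) has L→I.
A4: add {H} — H (Keeper): all of {K, L} already in.
A5: add {F} — F (Keeper): all of {H, J, K, L} already in.
A5 = all vertices. Fixed point.
F enters the attractor at level 5, so Runner can force the target in 5 moves from there.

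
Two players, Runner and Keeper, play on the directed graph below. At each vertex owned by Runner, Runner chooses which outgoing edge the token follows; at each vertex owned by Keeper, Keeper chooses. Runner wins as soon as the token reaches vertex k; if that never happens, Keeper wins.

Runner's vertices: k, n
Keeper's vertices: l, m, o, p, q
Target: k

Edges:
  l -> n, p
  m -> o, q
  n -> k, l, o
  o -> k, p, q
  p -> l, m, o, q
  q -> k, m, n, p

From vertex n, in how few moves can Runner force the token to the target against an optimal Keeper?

1

A0 = {k}
A1: add {n} — n (Runner) has n→k.
A2 = A1; e.g. l (Keeper) can still go to p. Fixed point.
n enters the attractor at level 1, so Runner can force the target in 1 move from there.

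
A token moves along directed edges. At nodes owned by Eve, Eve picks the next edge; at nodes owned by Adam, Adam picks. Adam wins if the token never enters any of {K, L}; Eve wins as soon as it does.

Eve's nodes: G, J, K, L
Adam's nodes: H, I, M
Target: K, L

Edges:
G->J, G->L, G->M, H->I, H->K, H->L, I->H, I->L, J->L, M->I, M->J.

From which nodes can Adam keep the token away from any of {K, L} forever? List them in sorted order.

H, I, M

A0 = {K, L}
A1: add {G, J} — G (Eve) has G→L; J (Eve) has J→L.
A2 = A1; e.g. H (Adam) can still go to I. Fixed point.
Eve's attractor = {G, J, K, L}; Adam avoids the target exactly from the complement.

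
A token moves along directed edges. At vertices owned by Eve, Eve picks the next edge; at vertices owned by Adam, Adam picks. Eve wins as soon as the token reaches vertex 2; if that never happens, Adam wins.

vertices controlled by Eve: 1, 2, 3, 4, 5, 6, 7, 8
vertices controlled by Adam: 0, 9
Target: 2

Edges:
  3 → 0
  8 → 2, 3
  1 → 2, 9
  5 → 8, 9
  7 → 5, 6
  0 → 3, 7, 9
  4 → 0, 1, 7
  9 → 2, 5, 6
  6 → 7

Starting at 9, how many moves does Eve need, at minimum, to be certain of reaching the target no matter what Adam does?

5

A0 = {2}
A1: add {1, 8} — 1 (Eve) has 1→2; 8 (Eve) has 8→2.
A2: add {4, 5} — 4 (Eve) has 4→1; 5 (Eve) has 5→8.
A3: add {7} — 7 (Eve) has 7→5.
A4: add {6} — 6 (Eve) has 6→7.
A5: add {9} — 9 (Adam): all of {2, 5, 6} already in.
A6 = A5; e.g. 0 (Adam) can still go to 3. Fixed point.
9 enters the attractor at level 5, so Eve can force the target in 5 moves from there.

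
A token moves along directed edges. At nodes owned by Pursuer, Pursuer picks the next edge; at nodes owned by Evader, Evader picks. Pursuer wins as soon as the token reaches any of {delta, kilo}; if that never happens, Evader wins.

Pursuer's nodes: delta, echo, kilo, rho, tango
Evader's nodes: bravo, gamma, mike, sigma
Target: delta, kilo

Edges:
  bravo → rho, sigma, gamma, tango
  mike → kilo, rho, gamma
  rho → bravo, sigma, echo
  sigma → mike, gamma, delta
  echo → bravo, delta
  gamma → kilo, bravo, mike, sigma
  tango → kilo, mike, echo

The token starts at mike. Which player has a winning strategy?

Evader

A0 = {delta, kilo}
A1: add {echo, tango} — echo (Pursuer) has echo→delta; tango (Pursuer) has tango→kilo.
A2: add {rho} — rho (Pursuer) has rho→echo.
A3 = A2; e.g. bravo (Evader) can still go to sigma. Fixed point.
mike never enters the attractor, so Evader can avoid the target forever.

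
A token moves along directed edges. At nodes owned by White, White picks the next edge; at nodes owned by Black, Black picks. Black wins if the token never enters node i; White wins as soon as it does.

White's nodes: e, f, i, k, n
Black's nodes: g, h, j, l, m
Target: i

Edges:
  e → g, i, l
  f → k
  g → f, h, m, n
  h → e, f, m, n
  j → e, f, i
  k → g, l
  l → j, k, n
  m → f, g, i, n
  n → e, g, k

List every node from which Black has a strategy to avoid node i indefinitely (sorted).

A0 = {i}
A1: add {e} — e (White) has e→i.
A2: add {n} — n (White) has n→e.
A3 = A2; e.g. f (White) has no edge into A2. Fixed point.
White's attractor = {e, i, n}; Black avoids the target exactly from the complement.

f, g, h, j, k, l, m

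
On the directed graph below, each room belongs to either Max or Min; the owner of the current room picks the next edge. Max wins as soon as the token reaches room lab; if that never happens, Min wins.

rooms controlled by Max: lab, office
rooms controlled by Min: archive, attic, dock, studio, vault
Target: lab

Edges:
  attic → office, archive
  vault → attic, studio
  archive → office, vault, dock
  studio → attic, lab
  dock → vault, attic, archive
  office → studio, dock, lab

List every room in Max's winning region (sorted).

A0 = {lab}
A1: add {office} — office (Max) has office→lab.
A2 = A1; e.g. vault (Min) can still go to attic. Fixed point.
Max's winning region = {lab, office}.

lab, office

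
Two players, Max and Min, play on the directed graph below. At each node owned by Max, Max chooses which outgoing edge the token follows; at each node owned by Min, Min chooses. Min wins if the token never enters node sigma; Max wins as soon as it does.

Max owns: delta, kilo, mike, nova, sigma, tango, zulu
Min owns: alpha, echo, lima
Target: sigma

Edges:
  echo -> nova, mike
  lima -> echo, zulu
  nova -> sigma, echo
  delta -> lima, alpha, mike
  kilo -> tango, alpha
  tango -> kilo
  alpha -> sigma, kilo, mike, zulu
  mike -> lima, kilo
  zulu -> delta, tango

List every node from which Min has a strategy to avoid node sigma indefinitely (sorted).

alpha, delta, echo, kilo, lima, mike, tango, zulu

A0 = {sigma}
A1: add {nova} — nova (Max) has nova→sigma.
A2 = A1; e.g. echo (Min) can still go to mike. Fixed point.
Max's attractor = {nova, sigma}; Min avoids the target exactly from the complement.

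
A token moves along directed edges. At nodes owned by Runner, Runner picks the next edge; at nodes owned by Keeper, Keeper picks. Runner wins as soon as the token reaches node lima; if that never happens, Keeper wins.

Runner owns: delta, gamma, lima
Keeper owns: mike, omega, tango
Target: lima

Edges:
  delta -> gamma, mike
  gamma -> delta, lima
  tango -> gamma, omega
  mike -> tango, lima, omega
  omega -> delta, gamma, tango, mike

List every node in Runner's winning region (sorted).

delta, gamma, lima

A0 = {lima}
A1: add {gamma} — gamma (Runner) has gamma→lima.
A2: add {delta} — delta (Runner) has delta→gamma.
A3 = A2; e.g. tango (Keeper) can still go to omega. Fixed point.
Runner's winning region = {delta, gamma, lima}.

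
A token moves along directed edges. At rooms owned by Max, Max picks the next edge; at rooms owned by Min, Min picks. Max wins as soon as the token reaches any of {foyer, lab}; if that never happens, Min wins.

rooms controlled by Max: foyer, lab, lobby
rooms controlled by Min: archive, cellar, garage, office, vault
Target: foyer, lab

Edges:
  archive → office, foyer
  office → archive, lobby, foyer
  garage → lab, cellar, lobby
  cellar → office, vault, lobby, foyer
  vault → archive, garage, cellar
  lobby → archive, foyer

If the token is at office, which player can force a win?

Min

A0 = {foyer, lab}
A1: add {lobby} — lobby (Max) has lobby→foyer.
A2 = A1; e.g. archive (Min) can still go to office. Fixed point.
office never enters the attractor, so Min can avoid the target forever.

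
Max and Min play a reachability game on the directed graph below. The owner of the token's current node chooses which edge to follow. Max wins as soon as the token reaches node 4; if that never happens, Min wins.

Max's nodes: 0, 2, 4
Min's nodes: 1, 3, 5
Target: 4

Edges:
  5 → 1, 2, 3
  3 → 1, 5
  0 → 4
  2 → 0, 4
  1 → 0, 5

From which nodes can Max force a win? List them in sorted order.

A0 = {4}
A1: add {0, 2} — 0 (Max) has 0→4; 2 (Max) has 2→4.
A2 = A1; e.g. 1 (Min) can still go to 5. Fixed point.
Max's winning region = {0, 2, 4}.

0, 2, 4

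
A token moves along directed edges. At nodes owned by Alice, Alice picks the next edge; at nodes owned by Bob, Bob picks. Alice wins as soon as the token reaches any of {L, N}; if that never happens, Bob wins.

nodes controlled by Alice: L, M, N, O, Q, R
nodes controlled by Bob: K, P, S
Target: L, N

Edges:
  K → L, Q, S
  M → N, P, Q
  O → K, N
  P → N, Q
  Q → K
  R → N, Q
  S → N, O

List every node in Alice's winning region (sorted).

L, M, N, O, R, S

A0 = {L, N}
A1: add {M, O, R} — M (Alice) has M→N; O (Alice) has O→N; R (Alice) has R→N.
A2: add {S} — S (Bob): all of {N, O} already in.
A3 = A2; e.g. K (Bob) can still go to Q. Fixed point.
Alice's winning region = {L, M, N, O, R, S}.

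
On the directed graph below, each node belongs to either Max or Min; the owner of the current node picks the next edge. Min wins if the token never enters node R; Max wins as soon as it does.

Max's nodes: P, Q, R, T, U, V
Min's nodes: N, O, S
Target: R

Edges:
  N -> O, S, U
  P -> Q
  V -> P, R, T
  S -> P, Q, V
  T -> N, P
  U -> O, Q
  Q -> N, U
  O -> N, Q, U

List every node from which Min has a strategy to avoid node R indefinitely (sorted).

A0 = {R}
A1: add {V} — V (Max) has V→R.
A2 = A1; e.g. N (Min) can still go to O. Fixed point.
Max's attractor = {R, V}; Min avoids the target exactly from the complement.

N, O, P, Q, S, T, U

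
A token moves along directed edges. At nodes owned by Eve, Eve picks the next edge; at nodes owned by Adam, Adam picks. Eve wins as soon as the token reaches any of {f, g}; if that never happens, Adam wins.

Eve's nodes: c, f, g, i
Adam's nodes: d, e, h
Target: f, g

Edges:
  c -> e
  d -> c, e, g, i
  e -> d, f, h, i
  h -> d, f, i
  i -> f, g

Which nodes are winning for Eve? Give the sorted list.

f, g, i

A0 = {f, g}
A1: add {i} — i (Eve) has i→f.
A2 = A1; e.g. c (Eve) has no edge into A1. Fixed point.
Eve's winning region = {f, g, i}.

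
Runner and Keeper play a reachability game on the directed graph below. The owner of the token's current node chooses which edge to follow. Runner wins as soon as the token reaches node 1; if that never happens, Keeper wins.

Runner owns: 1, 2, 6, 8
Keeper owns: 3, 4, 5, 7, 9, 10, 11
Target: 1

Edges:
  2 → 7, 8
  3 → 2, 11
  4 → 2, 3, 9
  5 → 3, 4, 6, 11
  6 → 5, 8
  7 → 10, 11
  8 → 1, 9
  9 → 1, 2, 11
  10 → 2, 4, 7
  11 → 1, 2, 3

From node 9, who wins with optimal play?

A0 = {1}
A1: add {8} — 8 (Runner) has 8→1.
A2: add {2, 6} — 2 (Runner) has 2→8; 6 (Runner) has 6→8.
A3 = A2; e.g. 3 (Keeper) can still go to 11. Fixed point.
9 never enters the attractor, so Keeper can avoid the target forever.

Keeper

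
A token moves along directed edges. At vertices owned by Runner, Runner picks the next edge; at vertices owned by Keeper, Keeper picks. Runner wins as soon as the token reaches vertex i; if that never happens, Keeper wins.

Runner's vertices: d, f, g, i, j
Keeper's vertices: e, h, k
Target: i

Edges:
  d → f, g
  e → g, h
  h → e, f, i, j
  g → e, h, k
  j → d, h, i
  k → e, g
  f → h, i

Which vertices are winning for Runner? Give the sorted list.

A0 = {i}
A1: add {f, j} — f (Runner) has f→i; j (Runner) has j→i.
A2: add {d} — d (Runner) has d→f.
A3 = A2; e.g. e (Keeper) can still go to g. Fixed point.
Runner's winning region = {d, f, i, j}.

d, f, i, j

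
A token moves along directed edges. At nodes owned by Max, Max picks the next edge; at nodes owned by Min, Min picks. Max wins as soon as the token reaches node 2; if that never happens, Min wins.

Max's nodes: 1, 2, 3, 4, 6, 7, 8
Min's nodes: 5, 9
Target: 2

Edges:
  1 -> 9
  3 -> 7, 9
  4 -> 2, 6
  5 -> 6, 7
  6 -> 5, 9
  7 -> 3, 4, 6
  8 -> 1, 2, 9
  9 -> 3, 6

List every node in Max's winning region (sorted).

2, 3, 4, 7, 8

A0 = {2}
A1: add {4, 8} — 4 (Max) has 4→2; 8 (Max) has 8→2.
A2: add {7} — 7 (Max) has 7→4.
A3: add {3} — 3 (Max) has 3→7.
A4 = A3; e.g. 1 (Max) has no edge into A3. Fixed point.
Max's winning region = {2, 3, 4, 7, 8}.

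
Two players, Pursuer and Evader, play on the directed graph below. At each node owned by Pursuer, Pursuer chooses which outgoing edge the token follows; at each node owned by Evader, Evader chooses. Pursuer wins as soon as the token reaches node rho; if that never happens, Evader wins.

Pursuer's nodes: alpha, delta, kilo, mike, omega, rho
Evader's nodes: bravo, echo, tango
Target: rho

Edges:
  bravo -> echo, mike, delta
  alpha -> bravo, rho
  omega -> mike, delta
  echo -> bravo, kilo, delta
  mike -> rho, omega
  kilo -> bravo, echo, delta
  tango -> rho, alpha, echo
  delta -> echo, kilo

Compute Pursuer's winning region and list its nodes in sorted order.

A0 = {rho}
A1: add {alpha, mike} — alpha (Pursuer) has alpha→rho; mike (Pursuer) has mike→rho.
A2: add {omega} — omega (Pursuer) has omega→mike.
A3 = A2; e.g. bravo (Evader) can still go to echo. Fixed point.
Pursuer's winning region = {alpha, mike, omega, rho}.

alpha, mike, omega, rho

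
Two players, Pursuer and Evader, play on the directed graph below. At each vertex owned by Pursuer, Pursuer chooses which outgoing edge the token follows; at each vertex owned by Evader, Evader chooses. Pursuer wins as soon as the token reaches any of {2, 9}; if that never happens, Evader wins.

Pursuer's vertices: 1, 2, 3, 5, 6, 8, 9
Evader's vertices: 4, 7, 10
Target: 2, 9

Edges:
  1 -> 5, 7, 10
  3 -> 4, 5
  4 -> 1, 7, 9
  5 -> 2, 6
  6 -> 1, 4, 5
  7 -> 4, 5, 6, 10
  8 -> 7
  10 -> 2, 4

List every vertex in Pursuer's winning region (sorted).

A0 = {2, 9}
A1: add {5} — 5 (Pursuer) has 5→2.
A2: add {1, 3, 6} — 1 (Pursuer) has 1→5; 3 (Pursuer) has 3→5; 6 (Pursuer) has 6→5.
A3 = A2; e.g. 4 (Evader) can still go to 7. Fixed point.
Pursuer's winning region = {1, 2, 3, 5, 6, 9}.

1, 2, 3, 5, 6, 9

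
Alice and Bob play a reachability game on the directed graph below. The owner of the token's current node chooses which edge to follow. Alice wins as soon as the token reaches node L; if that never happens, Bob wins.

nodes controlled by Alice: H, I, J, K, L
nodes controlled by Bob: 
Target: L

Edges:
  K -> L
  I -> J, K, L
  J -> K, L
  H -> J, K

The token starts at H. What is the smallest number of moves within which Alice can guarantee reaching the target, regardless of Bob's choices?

A0 = {L}
A1: add {I, J, K} — I (Alice) has I→L; J (Alice) has J→L; K (Alice) has K→L.
A2: add {H} — H (Alice) has H→J.
A2 = all vertices. Fixed point.
H enters the attractor at level 2, so Alice can force the target in 2 moves from there.

2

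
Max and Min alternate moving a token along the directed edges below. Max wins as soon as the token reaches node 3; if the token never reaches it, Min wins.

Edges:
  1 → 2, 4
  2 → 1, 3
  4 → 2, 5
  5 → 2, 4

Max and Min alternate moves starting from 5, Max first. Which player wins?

Min

Track states (vertex, player-to-move).
A0 = {(3,Max), (3,Min)}
A1: add {(2,Max)}.
A2 = A1; e.g. (1,Max) stays out. (5,Max) never enters ⇒ Min avoids the target.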